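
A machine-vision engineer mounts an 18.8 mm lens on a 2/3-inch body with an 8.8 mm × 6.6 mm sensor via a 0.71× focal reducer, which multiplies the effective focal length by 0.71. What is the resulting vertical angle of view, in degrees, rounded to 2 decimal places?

27.77°

Effective focal length f = 18.8 × 0.71 = 13.348 mm.
α = 2·arctan(6.6 / (2 × 13.348)) = 2·arctan(0.24723) ≈ 27.7733°.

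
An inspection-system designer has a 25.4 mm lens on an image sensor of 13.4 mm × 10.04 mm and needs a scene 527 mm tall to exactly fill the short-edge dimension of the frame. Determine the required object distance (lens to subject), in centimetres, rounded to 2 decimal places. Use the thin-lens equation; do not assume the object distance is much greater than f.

135.86 cm

Magnification m = h/W = dᵢ/dₒ; combined with 1/f = 1/dₒ + 1/dᵢ this gives dₒ = f·(1 + W/h).
dₒ = 25.4 mm × (1 + 527/10.04) = 25.4 × 53.4900 ≈ 1358.647 mm = 135.865 cm.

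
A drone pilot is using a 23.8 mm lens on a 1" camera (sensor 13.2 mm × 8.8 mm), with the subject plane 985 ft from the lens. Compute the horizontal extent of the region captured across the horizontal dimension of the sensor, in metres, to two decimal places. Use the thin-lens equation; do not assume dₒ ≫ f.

dₒ: 985 ft × 304.8 mm/ft = 300227.99 mm.
Similar triangles through the lens centre give W/dₒ = w/dᵢ; with 1/f = 1/dₒ + 1/dᵢ this gives W = w·(dₒ − f)/f.
W = 13.2 mm × (300228 − 23.8) / 23.8 = 13.2 × 12613.6214 ≈ 166499.803 mm = 166.5 m.

166.50 m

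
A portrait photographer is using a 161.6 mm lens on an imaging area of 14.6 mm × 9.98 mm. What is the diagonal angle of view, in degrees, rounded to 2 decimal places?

Sensor diagonal = √(14.6² + 9.98²) = √312.7604 ≈ 17.6850 mm.
Angle of view α = 2·arctan(d/2f) with d = 17.6850 mm and f = 161.6 mm.
d/2f = 0.05472; arctan(0.05472) ≈ 3.1320°, so α ≈ 6.2640°.

6.26°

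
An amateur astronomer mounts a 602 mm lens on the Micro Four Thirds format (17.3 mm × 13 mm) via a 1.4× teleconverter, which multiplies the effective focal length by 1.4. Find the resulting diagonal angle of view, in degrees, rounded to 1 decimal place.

Effective focal length f = 602 × 1.4 = 842.8 mm.
Sensor diagonal = √(17.3² + 13²) = √468.2900 ≈ 21.6400 mm.
α = 2·arctan(21.640 / (2 × 842.8)) = 2·arctan(0.01284) ≈ 1.4711°.

1.5°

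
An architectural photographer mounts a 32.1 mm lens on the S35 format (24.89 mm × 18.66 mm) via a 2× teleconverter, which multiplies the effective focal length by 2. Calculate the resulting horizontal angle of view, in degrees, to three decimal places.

21.941°

Effective focal length f = 32.1 × 2 = 64.2 mm.
α = 2·arctan(24.89 / (2 × 64.2)) = 2·arctan(0.19385) ≈ 21.9411°.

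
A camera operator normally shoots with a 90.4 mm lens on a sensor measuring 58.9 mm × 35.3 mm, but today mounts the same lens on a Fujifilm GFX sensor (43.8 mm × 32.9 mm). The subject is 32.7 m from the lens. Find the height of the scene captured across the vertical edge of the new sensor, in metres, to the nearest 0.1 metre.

11.9 m

The focal length stays 90.4 mm; the relevant sensor dimension is now h = 32.9 mm. Object distance dₒ = 32.7 m = 32700 mm.
Thin-lens field height W = h·(dₒ − f)/f = 32.9 × (32700 − 90.4)/90.4 ≈ 11867.874 mm = 11.8679 m.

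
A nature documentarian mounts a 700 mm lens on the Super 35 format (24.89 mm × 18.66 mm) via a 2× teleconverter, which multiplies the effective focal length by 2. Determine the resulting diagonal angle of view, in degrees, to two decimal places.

Effective focal length f = 700 × 2 = 1400 mm.
Sensor diagonal = √(24.89² + 18.66²) = √967.7077 ≈ 31.1080 mm.
α = 2·arctan(31.108 / (2 × 1400)) = 2·arctan(0.01111) ≈ 1.2731°.

1.27°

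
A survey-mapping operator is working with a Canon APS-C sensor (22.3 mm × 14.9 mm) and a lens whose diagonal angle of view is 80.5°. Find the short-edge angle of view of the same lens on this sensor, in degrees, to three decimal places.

Sensor diagonal = √(22.3² + 14.9²) = √719.3000 ≈ 26.8198 mm.
From the diagonal AOV: f = 26.8198 / (2·tan(40.25°)) = 26.8198 / 1.69312 ≈ 15.8404 mm.
Short-edge AOV = 2·arctan(14.9 / (2 × 15.8404)) = 2·arctan(0.47032) ≈ 50.3768°.

50.377°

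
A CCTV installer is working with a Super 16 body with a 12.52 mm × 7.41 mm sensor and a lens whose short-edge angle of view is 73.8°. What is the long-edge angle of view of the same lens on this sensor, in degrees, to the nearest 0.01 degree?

From the short-edge AOV: f = 7.41 / (2·tan(36.9°)) = 7.41 / 1.50164 ≈ 4.9346 mm.
Long-edge AOV = 2·arctan(12.52 / (2 × 4.9346)) = 2·arctan(1.26859) ≈ 103.5044°.

103.50°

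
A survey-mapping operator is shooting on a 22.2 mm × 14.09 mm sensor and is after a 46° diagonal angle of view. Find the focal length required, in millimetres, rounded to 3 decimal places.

Sensor diagonal = √(22.2² + 14.09²) = √691.3681 ≈ 26.2939 mm.
From α = 2·arctan(d/2f) we get f = d / (2·tan(α/2)).
With d = 26.2939 mm and α/2 = 23°, tan(α/2) ≈ 0.42447, so f ≈ 26.2939 / 0.84895 ≈ 30.9722 mm.

30.972 mm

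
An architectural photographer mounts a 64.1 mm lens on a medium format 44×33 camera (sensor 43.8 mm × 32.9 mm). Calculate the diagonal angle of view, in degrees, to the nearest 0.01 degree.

Sensor diagonal = √(43.8² + 32.9²) = √3000.8500 ≈ 54.7800 mm.
Angle of view α = 2·arctan(d/2f) with d = 54.7800 mm and f = 64.1 mm.
d/2f = 0.42730; arctan(0.42730) ≈ 23.1371°, so α ≈ 46.2742°.

46.27°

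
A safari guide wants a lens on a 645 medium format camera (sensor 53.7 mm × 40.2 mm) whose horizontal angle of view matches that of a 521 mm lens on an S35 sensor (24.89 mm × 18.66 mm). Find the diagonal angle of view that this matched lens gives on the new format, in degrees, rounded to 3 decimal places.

3.418°

Equal horizontal AOV ⇒ f₂ = f₁ · 53.7/24.89 = 521 × 2.15749 ≈ 1124.0538 mm.
Sensor diagonal = √(53.7² + 40.2²) = √4499.7300 ≈ 67.0800 mm.
Diagonal AOV on the new format = 2·arctan(67.0800 / (2 × 1124.0538)) = 2·arctan(0.02984) ≈ 3.4182°.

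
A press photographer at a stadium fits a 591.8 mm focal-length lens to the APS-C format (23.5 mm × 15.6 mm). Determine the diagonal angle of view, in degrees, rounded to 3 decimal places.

2.730°

Sensor diagonal = √(23.5² + 15.6²) = √795.6100 ≈ 28.2066 mm.
Angle of view α = 2·arctan(d/2f) with d = 28.2066 mm and f = 591.8 mm.
d/2f = 0.02383; arctan(0.02383) ≈ 1.3652°, so α ≈ 2.7303°.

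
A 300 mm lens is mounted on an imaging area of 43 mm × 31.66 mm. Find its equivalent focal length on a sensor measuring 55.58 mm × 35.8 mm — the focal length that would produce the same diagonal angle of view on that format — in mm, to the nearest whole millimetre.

Sensor diagonal = √(43² + 31.66²) = √2851.3556 ≈ 53.3981 mm.
Sensor diagonal = √(55.58² + 35.8²) = √4370.7764 ≈ 66.1118 mm.
Equal angle of view means equal diagonal/f ratio, so f₂ = f₁ · (diagonal₂/diagonal₁) = 300 × 66.1118/53.3981.
f₂ = 300 × 1.23809 ≈ 371.428 mm.

371 mm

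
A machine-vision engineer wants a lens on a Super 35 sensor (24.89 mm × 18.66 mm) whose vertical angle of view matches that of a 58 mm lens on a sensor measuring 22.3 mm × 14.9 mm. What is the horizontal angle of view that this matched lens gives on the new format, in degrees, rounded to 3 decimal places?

19.445°

Equal vertical AOV ⇒ f₂ = f₁ · 18.66/14.9 = 58 × 1.25235 ≈ 72.6362 mm.
Horizontal AOV on the new format = 2·arctan(24.89 / (2 × 72.6362)) = 2·arctan(0.17133) ≈ 19.4445°.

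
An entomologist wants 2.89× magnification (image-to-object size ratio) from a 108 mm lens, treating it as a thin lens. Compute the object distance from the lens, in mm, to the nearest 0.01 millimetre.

With m = dᵢ/dₒ and 1/f = 1/dₒ + 1/dᵢ, substituting dᵢ = m·dₒ gives 1/f = (1 + 1/m)/dₒ, hence dₒ = f·(1 + 1/m).
dₒ = 108 × (1 + 1/2.89) = 108 × 1.34602 ≈ 145.370 mm.

145.37 mm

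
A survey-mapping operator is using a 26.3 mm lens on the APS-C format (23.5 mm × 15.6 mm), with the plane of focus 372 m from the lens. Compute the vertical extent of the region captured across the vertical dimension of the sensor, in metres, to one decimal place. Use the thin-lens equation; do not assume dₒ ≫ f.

220.6 m

dₒ: 372 m = 372000 mm.
Similar triangles through the lens centre give W/dₒ = h/dᵢ; with 1/f = 1/dₒ + 1/dᵢ this gives W = h·(dₒ − f)/f.
W = 15.6 mm × (372000 − 26.3) / 26.3 = 15.6 × 14143.4867 ≈ 220638.392 mm = 220.638 m.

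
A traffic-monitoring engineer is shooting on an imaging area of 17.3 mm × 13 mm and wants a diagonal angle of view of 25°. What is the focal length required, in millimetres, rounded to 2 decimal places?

Sensor diagonal = √(17.3² + 13²) = √468.2900 ≈ 21.6400 mm.
From α = 2·arctan(d/2f) we get f = d / (2·tan(α/2)).
With d = 21.6400 mm and α/2 = 12.5°, tan(α/2) ≈ 0.22169, so f ≈ 21.6400 / 0.44339 ≈ 48.8059 mm.

48.81 mm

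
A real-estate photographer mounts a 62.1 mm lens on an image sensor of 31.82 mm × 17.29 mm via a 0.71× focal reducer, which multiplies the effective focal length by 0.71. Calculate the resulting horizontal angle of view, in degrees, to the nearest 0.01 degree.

39.68°

Effective focal length f = 62.1 × 0.71 = 44.091 mm.
α = 2·arctan(31.82 / (2 × 44.091)) = 2·arctan(0.36084) ≈ 39.6834°.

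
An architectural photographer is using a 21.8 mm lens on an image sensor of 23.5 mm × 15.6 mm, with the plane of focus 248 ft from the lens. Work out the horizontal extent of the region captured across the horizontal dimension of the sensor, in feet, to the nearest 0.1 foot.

267.3 ft

dₒ: 248 ft × 304.8 mm/ft = 75590.40 mm.
Similar triangles through the lens centre give W/dₒ = w/dᵢ; with 1/f = 1/dₒ + 1/dᵢ this gives W = w·(dₒ − f)/f.
W = 23.5 mm × (75590.4 − 21.8) / 21.8 = 23.5 × 3466.4494 ≈ 81461.562 mm = 81461.562/304.8 ft = 267.262 ft.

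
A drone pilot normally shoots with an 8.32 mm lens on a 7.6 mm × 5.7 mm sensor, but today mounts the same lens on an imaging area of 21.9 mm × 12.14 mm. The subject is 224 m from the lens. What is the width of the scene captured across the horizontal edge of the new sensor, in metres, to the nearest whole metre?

The focal length stays 8.32 mm; the relevant sensor dimension is now w = 21.9 mm. Object distance dₒ = 224 m = 224000 mm.
Thin-lens field width W = w·(dₒ − f)/f = 21.9 × (224000 − 8.32)/8.32 ≈ 589593.485 mm = 589.593 m.

590 m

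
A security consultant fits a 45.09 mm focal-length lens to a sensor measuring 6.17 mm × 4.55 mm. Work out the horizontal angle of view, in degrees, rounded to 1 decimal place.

Angle of view α = 2·arctan(w/2f) with w = 6.17 mm and f = 45.09 mm.
w/2f = 0.06842; arctan(0.06842) ≈ 3.9140°, so α ≈ 7.8280°.

7.8°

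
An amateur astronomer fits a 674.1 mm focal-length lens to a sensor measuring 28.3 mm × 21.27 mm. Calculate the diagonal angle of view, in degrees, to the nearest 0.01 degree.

3.01°

Sensor diagonal = √(28.3² + 21.27²) = √1253.3029 ≈ 35.4020 mm.
Angle of view α = 2·arctan(d/2f) with d = 35.4020 mm and f = 674.1 mm.
d/2f = 0.02626; arctan(0.02626) ≈ 1.5042°, so α ≈ 3.0083°.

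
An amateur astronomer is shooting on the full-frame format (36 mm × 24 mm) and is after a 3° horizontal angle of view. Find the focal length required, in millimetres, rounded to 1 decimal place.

687.4 mm

From α = 2·arctan(w/2f) we get f = w / (2·tan(α/2)).
With w = 36 mm and α/2 = 1.5°, tan(α/2) ≈ 0.02619, so f ≈ 36 / 0.05237 ≈ 687.3923 mm.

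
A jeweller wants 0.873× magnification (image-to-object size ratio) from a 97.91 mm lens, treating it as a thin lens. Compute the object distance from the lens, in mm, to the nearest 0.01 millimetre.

210.06 mm

With m = dᵢ/dₒ and 1/f = 1/dₒ + 1/dᵢ, substituting dᵢ = m·dₒ gives 1/f = (1 + 1/m)/dₒ, hence dₒ = f·(1 + 1/m).
dₒ = 97.91 × (1 + 1/0.873) = 97.91 × 2.14548 ≈ 210.063 mm.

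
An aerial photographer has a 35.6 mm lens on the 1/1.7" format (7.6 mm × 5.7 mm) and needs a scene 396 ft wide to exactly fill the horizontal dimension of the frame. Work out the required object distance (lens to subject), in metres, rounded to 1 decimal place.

W: 396 ft × 304.8 mm/ft = 120700.80 mm.
Magnification m = w/W = dᵢ/dₒ; combined with 1/f = 1/dₒ + 1/dᵢ this gives dₒ = f·(1 + W/w).
dₒ = 35.6 mm × (1 + 120701/7.6) = 35.6 × 15882.6837 ≈ 565423.540 mm = 565.424 m.

565.4 m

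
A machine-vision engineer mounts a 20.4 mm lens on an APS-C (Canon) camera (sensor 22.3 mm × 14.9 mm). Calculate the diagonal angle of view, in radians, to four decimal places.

Sensor diagonal = √(22.3² + 14.9²) = √719.3000 ≈ 26.8198 mm.
Angle of view α = 2·arctan(d/2f) with d = 26.8198 mm and f = 20.4 mm.
d/2f = 0.65735; arctan(0.65735) ≈ 0.5815 rad, so α ≈ 1.1630 rad.

1.1630 rad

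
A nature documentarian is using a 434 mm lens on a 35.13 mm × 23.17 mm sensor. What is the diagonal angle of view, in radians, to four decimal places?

0.0969 rad

Sensor diagonal = √(35.13² + 23.17²) = √1770.9658 ≈ 42.0828 mm.
Angle of view α = 2·arctan(d/2f) with d = 42.0828 mm and f = 434 mm.
d/2f = 0.04848; arctan(0.04848) ≈ 0.0484 rad, so α ≈ 0.0969 rad.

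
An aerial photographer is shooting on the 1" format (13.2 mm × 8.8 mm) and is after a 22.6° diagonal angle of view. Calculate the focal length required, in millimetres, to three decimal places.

Sensor diagonal = √(13.2² + 8.8²) = √251.6800 ≈ 15.8644 mm.
From α = 2·arctan(d/2f) we get f = d / (2·tan(α/2)).
With d = 15.8644 mm and α/2 = 11.3°, tan(α/2) ≈ 0.19982, so f ≈ 15.8644 / 0.39964 ≈ 39.6968 mm.

39.697 mm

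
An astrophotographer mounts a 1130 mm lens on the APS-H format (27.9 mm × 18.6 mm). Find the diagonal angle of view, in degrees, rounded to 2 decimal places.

Sensor diagonal = √(27.9² + 18.6²) = √1124.3700 ≈ 33.5316 mm.
Angle of view α = 2·arctan(d/2f) with d = 33.5316 mm and f = 1130 mm.
d/2f = 0.01484; arctan(0.01484) ≈ 0.8500°, so α ≈ 1.7001°.

1.70°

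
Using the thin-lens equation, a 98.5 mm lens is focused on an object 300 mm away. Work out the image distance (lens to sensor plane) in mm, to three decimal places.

1/dᵢ = 1/f − 1/dₒ = 1/98.5 − 1/300 = 0.0068190 mm⁻¹.
dᵢ = 1/0.0068190 ≈ 146.6501 mm.

146.650 mm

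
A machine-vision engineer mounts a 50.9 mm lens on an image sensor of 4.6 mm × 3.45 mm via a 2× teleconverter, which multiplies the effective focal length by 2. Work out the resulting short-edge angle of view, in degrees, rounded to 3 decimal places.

Effective focal length f = 50.9 × 2 = 101.8 mm.
α = 2·arctan(3.45 / (2 × 101.8)) = 2·arctan(0.01694) ≈ 1.9416°.

1.942°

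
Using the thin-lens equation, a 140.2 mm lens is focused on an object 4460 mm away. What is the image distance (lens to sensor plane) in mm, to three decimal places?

1/dᵢ = 1/f − 1/dₒ = 1/140.2 − 1/4460 = 0.0069085 mm⁻¹.
dᵢ = 1/0.0069085 ≈ 144.7502 mm.

144.750 mm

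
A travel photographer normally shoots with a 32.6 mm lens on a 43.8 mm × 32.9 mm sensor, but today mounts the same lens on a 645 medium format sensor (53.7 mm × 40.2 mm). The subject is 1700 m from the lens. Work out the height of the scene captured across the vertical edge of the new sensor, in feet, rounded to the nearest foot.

The focal length stays 32.6 mm; the relevant sensor dimension is now h = 40.2 mm. Object distance dₒ = 1700 m = 1.7e+06 mm.
Thin-lens field height W = h·(dₒ − f)/f = 40.2 × (1.7e+06 − 32.6)/32.6 ≈ 2096278.818 mm = 2096278.818/304.8 ft = 6877.56 ft.

6878 ft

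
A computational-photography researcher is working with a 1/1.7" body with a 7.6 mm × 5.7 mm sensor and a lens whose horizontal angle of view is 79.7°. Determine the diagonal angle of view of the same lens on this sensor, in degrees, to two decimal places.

From the horizontal AOV: f = 7.6 / (2·tan(39.85°)) = 7.6 / 1.66930 ≈ 4.5528 mm.
Sensor diagonal = √(7.6² + 5.7²) = √90.2500 ≈ 9.5000 mm.
Diagonal AOV = 2·arctan(9.5000 / (2 × 4.5528)) = 2·arctan(1.04331) ≈ 92.4285°.

92.43°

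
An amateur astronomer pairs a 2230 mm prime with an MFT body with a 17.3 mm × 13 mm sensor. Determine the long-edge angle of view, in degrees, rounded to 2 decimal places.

0.44°

Angle of view α = 2·arctan(w/2f) with w = 17.3 mm and f = 2230 mm.
w/2f = 0.00388; arctan(0.00388) ≈ 0.2222°, so α ≈ 0.4445°.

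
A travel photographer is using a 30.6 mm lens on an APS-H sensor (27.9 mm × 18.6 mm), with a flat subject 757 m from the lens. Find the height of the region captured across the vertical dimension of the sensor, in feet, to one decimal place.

dₒ: 757 m = 757000 mm.
Similar triangles through the lens centre give W/dₒ = h/dᵢ; with 1/f = 1/dₒ + 1/dᵢ this gives W = h·(dₒ − f)/f.
W = 18.6 mm × (757000 − 30.6) / 30.6 = 18.6 × 24737.5621 ≈ 460118.655 mm = 460118.655/304.8 ft = 1509.58 ft.

1509.6 ft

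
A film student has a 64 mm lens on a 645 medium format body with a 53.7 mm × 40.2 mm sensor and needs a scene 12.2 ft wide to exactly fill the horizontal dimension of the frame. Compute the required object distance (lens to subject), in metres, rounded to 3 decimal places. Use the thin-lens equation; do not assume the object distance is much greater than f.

4.496 m

W: 12.2 ft × 304.8 mm/ft = 3718.56 mm.
Magnification m = w/W = dᵢ/dₒ; combined with 1/f = 1/dₒ + 1/dᵢ this gives dₒ = f·(1 + W/w).
dₒ = 64 mm × (1 + 3718.56/53.7) = 64 × 70.2469 ≈ 4495.803 mm = 4.4958 m.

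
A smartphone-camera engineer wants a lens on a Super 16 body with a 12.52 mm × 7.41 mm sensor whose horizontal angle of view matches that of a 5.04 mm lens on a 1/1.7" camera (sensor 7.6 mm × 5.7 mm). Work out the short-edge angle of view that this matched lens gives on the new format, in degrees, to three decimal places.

48.097°

Equal horizontal AOV ⇒ f₂ = f₁ · 12.52/7.6 = 5.04 × 1.64737 ≈ 8.3027 mm.
Short-edge AOV on the new format = 2·arctan(7.41 / (2 × 8.3027)) = 2·arctan(0.44624) ≈ 48.0965°.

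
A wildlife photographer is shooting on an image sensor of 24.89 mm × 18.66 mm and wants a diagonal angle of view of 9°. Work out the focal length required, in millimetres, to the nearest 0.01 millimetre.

Sensor diagonal = √(24.89² + 18.66²) = √967.7077 ≈ 31.1080 mm.
From α = 2·arctan(d/2f) we get f = d / (2·tan(α/2)).
With d = 31.1080 mm and α/2 = 4.5°, tan(α/2) ≈ 0.07870, so f ≈ 31.1080 / 0.15740 ≈ 197.6323 mm.

197.63 mm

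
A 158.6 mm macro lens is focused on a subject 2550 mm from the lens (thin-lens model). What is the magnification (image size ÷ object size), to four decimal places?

0.0663×

Thin lens: 1/f = 1/dₒ + 1/dᵢ → 1/dᵢ = 1/158.6 − 1/2550 = 0.0059130 mm⁻¹, so dᵢ ≈ 169.1185 mm.
Magnification m = dᵢ/dₒ = 169.1185/2550 ≈ 0.06632.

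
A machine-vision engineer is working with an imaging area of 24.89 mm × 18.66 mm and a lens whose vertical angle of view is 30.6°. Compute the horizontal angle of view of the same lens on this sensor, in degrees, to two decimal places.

From the vertical AOV: f = 18.66 / (2·tan(15.3°)) = 18.66 / 0.54714 ≈ 34.1047 mm.
Horizontal AOV = 2·arctan(24.89 / (2 × 34.1047)) = 2·arctan(0.36491) ≈ 40.0946°.

40.09°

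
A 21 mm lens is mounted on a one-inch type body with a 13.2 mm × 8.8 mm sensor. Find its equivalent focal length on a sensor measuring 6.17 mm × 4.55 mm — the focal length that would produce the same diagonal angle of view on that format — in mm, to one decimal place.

Sensor diagonal = √(13.2² + 8.8²) = √251.6800 ≈ 15.8644 mm.
Sensor diagonal = √(6.17² + 4.55²) = √58.7714 ≈ 7.6663 mm.
Equal angle of view means equal diagonal/f ratio, so f₂ = f₁ · (diagonal₂/diagonal₁) = 21 × 7.6663/15.8644.
f₂ = 21 × 0.48324 ≈ 10.148 mm.

10.1 mm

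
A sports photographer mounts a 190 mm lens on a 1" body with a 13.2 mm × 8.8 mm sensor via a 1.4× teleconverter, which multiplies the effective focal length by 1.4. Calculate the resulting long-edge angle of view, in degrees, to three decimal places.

2.843°

Effective focal length f = 190 × 1.4 = 266 mm.
α = 2·arctan(13.2 / (2 × 266)) = 2·arctan(0.02481) ≈ 2.8427°.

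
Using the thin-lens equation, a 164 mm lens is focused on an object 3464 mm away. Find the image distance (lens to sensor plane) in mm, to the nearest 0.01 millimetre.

172.15 mm

1/dᵢ = 1/f − 1/dₒ = 1/164 − 1/3464 = 0.0058089 mm⁻¹.
dᵢ = 1/0.0058089 ≈ 172.1503 mm.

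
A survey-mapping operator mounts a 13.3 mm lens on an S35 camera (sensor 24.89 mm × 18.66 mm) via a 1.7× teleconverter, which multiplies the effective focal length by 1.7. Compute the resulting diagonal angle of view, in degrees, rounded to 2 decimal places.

69.05°

Effective focal length f = 13.3 × 1.7 = 22.61 mm.
Sensor diagonal = √(24.89² + 18.66²) = √967.7077 ≈ 31.1080 mm.
α = 2·arctan(31.108 / (2 × 22.61)) = 2·arctan(0.68793) ≈ 69.0502°.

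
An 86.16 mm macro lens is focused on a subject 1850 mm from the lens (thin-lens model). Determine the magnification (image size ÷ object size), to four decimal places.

0.0488×

Thin lens: 1/f = 1/dₒ + 1/dᵢ → 1/dᵢ = 1/86.16 − 1/1850 = 0.0110658 mm⁻¹, so dᵢ ≈ 90.3687 mm.
Magnification m = dᵢ/dₒ = 90.3687/1850 ≈ 0.04885.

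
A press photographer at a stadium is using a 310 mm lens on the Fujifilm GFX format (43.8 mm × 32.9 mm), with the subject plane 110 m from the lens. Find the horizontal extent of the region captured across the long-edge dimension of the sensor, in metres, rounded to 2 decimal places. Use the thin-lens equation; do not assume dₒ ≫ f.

15.50 m

dₒ: 110 m = 110000 mm.
Similar triangles through the lens centre give W/dₒ = w/dᵢ; with 1/f = 1/dₒ + 1/dᵢ this gives W = w·(dₒ − f)/f.
W = 43.8 mm × (110000 − 310) / 310 = 43.8 × 353.8387 ≈ 15498.135 mm = 15.4981 m.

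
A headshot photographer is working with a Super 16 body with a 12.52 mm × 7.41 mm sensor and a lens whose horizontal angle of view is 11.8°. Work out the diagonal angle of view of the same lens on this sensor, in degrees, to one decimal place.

From the horizontal AOV: f = 12.52 / (2·tan(5.9°)) = 12.52 / 0.20668 ≈ 60.5768 mm.
Sensor diagonal = √(12.52² + 7.41²) = √211.6585 ≈ 14.5485 mm.
Diagonal AOV = 2·arctan(14.5485 / (2 × 60.5768)) = 2·arctan(0.12008) ≈ 13.6949°.

13.7°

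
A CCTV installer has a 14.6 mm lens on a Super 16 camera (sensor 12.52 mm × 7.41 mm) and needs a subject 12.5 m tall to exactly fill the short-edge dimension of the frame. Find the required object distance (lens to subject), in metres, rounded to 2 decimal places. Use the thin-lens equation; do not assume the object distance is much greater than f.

24.64 m

W: 12.5 m = 12500 mm.
Magnification m = h/W = dᵢ/dₒ; combined with 1/f = 1/dₒ + 1/dᵢ this gives dₒ = f·(1 + W/h).
dₒ = 14.6 mm × (1 + 12500/7.41) = 14.6 × 1687.9096 ≈ 24643.480 mm = 24.6435 m.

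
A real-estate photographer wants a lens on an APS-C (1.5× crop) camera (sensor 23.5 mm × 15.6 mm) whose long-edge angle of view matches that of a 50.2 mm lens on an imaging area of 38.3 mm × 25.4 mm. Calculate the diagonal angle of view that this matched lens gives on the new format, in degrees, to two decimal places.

49.20°

Equal long-edge AOV ⇒ f₂ = f₁ · 23.5/38.3 = 50.2 × 0.61358 ≈ 30.8016 mm.
Sensor diagonal = √(23.5² + 15.6²) = √795.6100 ≈ 28.2066 mm.
Diagonal AOV on the new format = 2·arctan(28.2066 / (2 × 30.8016)) = 2·arctan(0.45788) ≈ 49.2038°.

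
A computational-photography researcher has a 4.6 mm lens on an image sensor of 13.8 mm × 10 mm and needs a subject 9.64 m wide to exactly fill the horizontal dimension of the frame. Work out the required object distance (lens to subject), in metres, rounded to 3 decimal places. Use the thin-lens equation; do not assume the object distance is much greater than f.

3.218 m

W: 9.64 m = 9640 mm.
Magnification m = w/W = dᵢ/dₒ; combined with 1/f = 1/dₒ + 1/dᵢ this gives dₒ = f·(1 + W/w).
dₒ = 4.6 mm × (1 + 9640/13.8) = 4.6 × 699.5507 ≈ 3217.933 mm = 3.21793 m.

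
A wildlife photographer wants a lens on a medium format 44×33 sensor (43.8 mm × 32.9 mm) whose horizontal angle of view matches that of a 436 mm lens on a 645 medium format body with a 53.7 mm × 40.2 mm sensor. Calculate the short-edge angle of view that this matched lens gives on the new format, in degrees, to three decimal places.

5.297°

Equal horizontal AOV ⇒ f₂ = f₁ · 43.8/53.7 = 436 × 0.81564 ≈ 355.6201 mm.
Short-edge AOV on the new format = 2·arctan(32.9 / (2 × 355.6201)) = 2·arctan(0.04626) ≈ 5.2969°.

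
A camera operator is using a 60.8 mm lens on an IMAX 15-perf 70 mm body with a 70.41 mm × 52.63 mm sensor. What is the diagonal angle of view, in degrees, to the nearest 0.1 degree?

Sensor diagonal = √(70.41² + 52.63²) = √7727.4850 ≈ 87.9061 mm.
Angle of view α = 2·arctan(d/2f) with d = 87.9061 mm and f = 60.8 mm.
d/2f = 0.72291; arctan(0.72291) ≈ 35.8636°, so α ≈ 71.7272°.

71.7°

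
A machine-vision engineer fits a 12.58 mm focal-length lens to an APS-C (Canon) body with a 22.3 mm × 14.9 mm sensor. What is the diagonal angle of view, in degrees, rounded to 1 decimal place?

Sensor diagonal = √(22.3² + 14.9²) = √719.3000 ≈ 26.8198 mm.
Angle of view α = 2·arctan(d/2f) with d = 26.8198 mm and f = 12.58 mm.
d/2f = 1.06597; arctan(1.06597) ≈ 46.8289°, so α ≈ 93.6578°.

93.7°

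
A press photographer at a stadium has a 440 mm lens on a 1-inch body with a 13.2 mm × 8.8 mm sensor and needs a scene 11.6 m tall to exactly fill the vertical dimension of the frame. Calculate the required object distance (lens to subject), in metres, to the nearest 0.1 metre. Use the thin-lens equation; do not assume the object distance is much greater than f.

W: 11.6 m = 11600 mm.
Magnification m = h/W = dᵢ/dₒ; combined with 1/f = 1/dₒ + 1/dᵢ this gives dₒ = f·(1 + W/h).
dₒ = 440 mm × (1 + 11600/8.8) = 440 × 1319.1818 ≈ 580440.000 mm = 580.44 m.

580.4 m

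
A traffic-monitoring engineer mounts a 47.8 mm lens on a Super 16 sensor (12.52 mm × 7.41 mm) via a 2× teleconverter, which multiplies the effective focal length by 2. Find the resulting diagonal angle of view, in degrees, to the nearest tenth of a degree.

Effective focal length f = 47.8 × 2 = 95.6 mm.
Sensor diagonal = √(12.52² + 7.41²) = √211.6585 ≈ 14.5485 mm.
α = 2·arctan(14.548 / (2 × 95.6)) = 2·arctan(0.07609) ≈ 8.7026°.

8.7°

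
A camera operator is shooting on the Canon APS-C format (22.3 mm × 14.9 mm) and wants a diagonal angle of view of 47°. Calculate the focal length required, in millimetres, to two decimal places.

30.84 mm

Sensor diagonal = √(22.3² + 14.9²) = √719.3000 ≈ 26.8198 mm.
From α = 2·arctan(d/2f) we get f = d / (2·tan(α/2)).
With d = 26.8198 mm and α/2 = 23.5°, tan(α/2) ≈ 0.43481, so f ≈ 26.8198 / 0.86962 ≈ 30.8406 mm.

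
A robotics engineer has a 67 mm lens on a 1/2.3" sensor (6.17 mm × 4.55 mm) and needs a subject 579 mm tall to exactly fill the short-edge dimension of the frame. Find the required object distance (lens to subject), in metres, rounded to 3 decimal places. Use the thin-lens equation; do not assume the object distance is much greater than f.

8.593 m

Magnification m = h/W = dᵢ/dₒ; combined with 1/f = 1/dₒ + 1/dᵢ this gives dₒ = f·(1 + W/h).
dₒ = 67 mm × (1 + 579/4.55) = 67 × 128.2527 ≈ 8592.934 mm = 8.59293 m.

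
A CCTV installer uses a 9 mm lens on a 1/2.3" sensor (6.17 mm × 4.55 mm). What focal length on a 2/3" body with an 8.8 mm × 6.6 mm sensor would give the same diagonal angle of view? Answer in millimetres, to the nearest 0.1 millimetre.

12.9 mm

Sensor diagonal = √(6.17² + 4.55²) = √58.7714 ≈ 7.6663 mm.
Sensor diagonal = √(8.8² + 6.6²) = √121.0000 ≈ 11.0000 mm.
Equal angle of view means equal diagonal/f ratio, so f₂ = f₁ · (diagonal₂/diagonal₁) = 9 × 11.0000/7.6663.
f₂ = 9 × 1.43486 ≈ 12.914 mm.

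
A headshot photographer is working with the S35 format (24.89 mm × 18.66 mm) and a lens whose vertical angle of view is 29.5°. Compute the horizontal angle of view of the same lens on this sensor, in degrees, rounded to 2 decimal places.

From the vertical AOV: f = 18.66 / (2·tan(14.75°)) = 18.66 / 0.52656 ≈ 35.4378 mm.
Horizontal AOV = 2·arctan(24.89 / (2 × 35.4378)) = 2·arctan(0.35118) ≈ 38.7004°.

38.70°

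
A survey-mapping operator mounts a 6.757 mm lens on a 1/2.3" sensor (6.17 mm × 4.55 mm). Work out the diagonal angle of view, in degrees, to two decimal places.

59.13°

Sensor diagonal = √(6.17² + 4.55²) = √58.7714 ≈ 7.6663 mm.
Angle of view α = 2·arctan(d/2f) with d = 7.6663 mm and f = 6.757 mm.
d/2f = 0.56728; arctan(0.56728) ≈ 29.5655°, so α ≈ 59.1309°.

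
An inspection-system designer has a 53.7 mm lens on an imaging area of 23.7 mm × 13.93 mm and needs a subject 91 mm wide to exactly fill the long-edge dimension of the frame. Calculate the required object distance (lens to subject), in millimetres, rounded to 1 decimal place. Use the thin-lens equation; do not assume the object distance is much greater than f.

259.9 mm

Magnification m = w/W = dᵢ/dₒ; combined with 1/f = 1/dₒ + 1/dᵢ this gives dₒ = f·(1 + W/w).
dₒ = 53.7 mm × (1 + 91/23.7) = 53.7 × 4.8397 ≈ 259.890 mm.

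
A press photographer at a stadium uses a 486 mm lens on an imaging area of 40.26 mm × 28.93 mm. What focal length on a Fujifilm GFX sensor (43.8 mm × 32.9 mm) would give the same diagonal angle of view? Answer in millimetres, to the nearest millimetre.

Sensor diagonal = √(40.26² + 28.93²) = √2457.8125 ≈ 49.5763 mm.
Sensor diagonal = √(43.8² + 32.9²) = √3000.8500 ≈ 54.7800 mm.
Equal angle of view means equal diagonal/f ratio, so f₂ = f₁ · (diagonal₂/diagonal₁) = 486 × 54.7800/49.5763.
f₂ = 486 × 1.10496 ≈ 537.012 mm.

537 mm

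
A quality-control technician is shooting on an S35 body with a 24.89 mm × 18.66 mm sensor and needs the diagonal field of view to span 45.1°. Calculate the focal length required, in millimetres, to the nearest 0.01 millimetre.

37.46 mm

Sensor diagonal = √(24.89² + 18.66²) = √967.7077 ≈ 31.1080 mm.
From α = 2·arctan(d/2f) we get f = d / (2·tan(α/2)).
With d = 31.1080 mm and α/2 = 22.55°, tan(α/2) ≈ 0.41524, so f ≈ 31.1080 / 0.83047 ≈ 37.4582 mm.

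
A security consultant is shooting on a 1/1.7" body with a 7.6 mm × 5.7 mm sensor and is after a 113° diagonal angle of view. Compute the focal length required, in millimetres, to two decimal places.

3.14 mm

Sensor diagonal = √(7.6² + 5.7²) = √90.2500 ≈ 9.5000 mm.
From α = 2·arctan(d/2f) we get f = d / (2·tan(α/2)).
With d = 9.5000 mm and α/2 = 56.5°, tan(α/2) ≈ 1.51084, so f ≈ 9.5000 / 3.02167 ≈ 3.1440 mm.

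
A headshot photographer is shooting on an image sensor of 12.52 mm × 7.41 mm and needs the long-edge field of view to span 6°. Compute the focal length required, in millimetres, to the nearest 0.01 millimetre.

119.45 mm

From α = 2·arctan(w/2f) we get f = w / (2·tan(α/2)).
With w = 12.52 mm and α/2 = 3°, tan(α/2) ≈ 0.05241, so f ≈ 12.52 / 0.10482 ≈ 119.4479 mm.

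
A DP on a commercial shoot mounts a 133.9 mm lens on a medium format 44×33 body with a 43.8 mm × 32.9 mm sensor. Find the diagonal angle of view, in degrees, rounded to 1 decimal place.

23.1°

Sensor diagonal = √(43.8² + 32.9²) = √3000.8500 ≈ 54.7800 mm.
Angle of view α = 2·arctan(d/2f) with d = 54.7800 mm and f = 133.9 mm.
d/2f = 0.20456; arctan(0.20456) ≈ 11.5607°, so α ≈ 23.1214°.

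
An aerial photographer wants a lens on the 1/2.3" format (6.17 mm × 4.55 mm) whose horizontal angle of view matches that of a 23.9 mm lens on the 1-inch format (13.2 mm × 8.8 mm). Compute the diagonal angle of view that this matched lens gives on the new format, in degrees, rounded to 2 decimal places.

37.88°

Equal horizontal AOV ⇒ f₂ = f₁ · 6.17/13.2 = 23.9 × 0.46742 ≈ 11.1714 mm.
Sensor diagonal = √(6.17² + 4.55²) = √58.7714 ≈ 7.6663 mm.
Diagonal AOV on the new format = 2·arctan(7.6663 / (2 × 11.1714)) = 2·arctan(0.34312) ≈ 37.8761°.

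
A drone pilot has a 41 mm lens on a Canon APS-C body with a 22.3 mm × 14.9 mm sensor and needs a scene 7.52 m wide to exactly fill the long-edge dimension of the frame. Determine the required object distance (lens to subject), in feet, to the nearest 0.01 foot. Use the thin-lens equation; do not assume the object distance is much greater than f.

45.50 ft

W: 7.52 m = 7520 mm.
Magnification m = w/W = dᵢ/dₒ; combined with 1/f = 1/dₒ + 1/dᵢ this gives dₒ = f·(1 + W/w).
dₒ = 41 mm × (1 + 7520/22.3) = 41 × 338.2197 ≈ 13867.009 mm = 13867.009/304.8 ft = 45.4954 ft.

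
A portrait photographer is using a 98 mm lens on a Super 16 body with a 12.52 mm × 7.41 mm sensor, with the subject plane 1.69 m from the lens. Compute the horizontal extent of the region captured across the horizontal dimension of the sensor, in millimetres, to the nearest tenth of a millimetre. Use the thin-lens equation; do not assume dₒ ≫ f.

dₒ: 1.69 m = 1690 mm.
Similar triangles through the lens centre give W/dₒ = w/dᵢ; with 1/f = 1/dₒ + 1/dᵢ this gives W = w·(dₒ − f)/f.
W = 12.52 mm × (1690 − 98) / 98 = 12.52 × 16.2449 ≈ 203.386 mm.

203.4 mm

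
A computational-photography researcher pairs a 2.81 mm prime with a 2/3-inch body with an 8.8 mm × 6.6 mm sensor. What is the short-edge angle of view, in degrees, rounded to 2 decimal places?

Angle of view α = 2·arctan(h/2f) with h = 6.6 mm and f = 2.81 mm.
h/2f = 1.17438; arctan(1.17438) ≈ 49.5851°, so α ≈ 99.1702°.

99.17°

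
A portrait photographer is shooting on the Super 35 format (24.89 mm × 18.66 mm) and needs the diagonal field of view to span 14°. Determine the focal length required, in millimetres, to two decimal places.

126.68 mm

Sensor diagonal = √(24.89² + 18.66²) = √967.7077 ≈ 31.1080 mm.
From α = 2·arctan(d/2f) we get f = d / (2·tan(α/2)).
With d = 31.1080 mm and α/2 = 7°, tan(α/2) ≈ 0.12278, so f ≈ 31.1080 / 0.24557 ≈ 126.6772 mm.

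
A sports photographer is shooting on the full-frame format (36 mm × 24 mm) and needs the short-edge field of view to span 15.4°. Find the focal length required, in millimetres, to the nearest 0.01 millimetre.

88.75 mm

From α = 2·arctan(h/2f) we get f = h / (2·tan(α/2)).
With h = 24 mm and α/2 = 7.7°, tan(α/2) ≈ 0.13521, so f ≈ 24 / 0.27041 ≈ 88.7539 mm.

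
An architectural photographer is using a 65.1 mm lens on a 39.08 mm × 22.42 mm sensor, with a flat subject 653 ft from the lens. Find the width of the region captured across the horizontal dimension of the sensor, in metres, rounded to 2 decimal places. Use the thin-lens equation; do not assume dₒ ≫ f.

dₒ: 653 ft × 304.8 mm/ft = 199034.39 mm.
Similar triangles through the lens centre give W/dₒ = w/dᵢ; with 1/f = 1/dₒ + 1/dᵢ this gives W = w·(dₒ − f)/f.
W = 39.08 mm × (199034 − 65.1) / 65.1 = 39.08 × 3056.3640 ≈ 119442.703 mm = 119.443 m.

119.44 m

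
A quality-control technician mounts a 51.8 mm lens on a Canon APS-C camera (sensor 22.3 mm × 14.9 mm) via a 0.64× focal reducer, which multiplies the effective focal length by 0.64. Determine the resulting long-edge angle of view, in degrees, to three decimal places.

Effective focal length f = 51.8 × 0.64 = 33.152 mm.
α = 2·arctan(22.3 / (2 × 33.152)) = 2·arctan(0.33633) ≈ 37.1786°.

37.179°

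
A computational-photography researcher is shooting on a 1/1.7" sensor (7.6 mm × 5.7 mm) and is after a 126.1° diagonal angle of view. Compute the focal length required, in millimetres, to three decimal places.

2.415 mm

Sensor diagonal = √(7.6² + 5.7²) = √90.2500 ≈ 9.5000 mm.
From α = 2·arctan(d/2f) we get f = d / (2·tan(α/2)).
With d = 9.5000 mm and α/2 = 63.05°, tan(α/2) ≈ 1.96685, so f ≈ 9.5000 / 3.93370 ≈ 2.4150 mm.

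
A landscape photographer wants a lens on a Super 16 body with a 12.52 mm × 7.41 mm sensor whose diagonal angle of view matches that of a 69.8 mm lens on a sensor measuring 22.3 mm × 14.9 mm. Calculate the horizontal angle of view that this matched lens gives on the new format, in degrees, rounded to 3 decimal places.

Sensor diagonal = √(22.3² + 14.9²) = √719.3000 ≈ 26.8198 mm.
Sensor diagonal = √(12.52² + 7.41²) = √211.6585 ≈ 14.5485 mm.
Equal diagonal AOV ⇒ f₂ = f₁ · 14.5485/26.8198 = 69.8 × 0.54245 ≈ 37.8633 mm.
Horizontal AOV on the new format = 2·arctan(12.52 / (2 × 37.8633)) = 2·arctan(0.16533) ≈ 18.7758°.

18.776°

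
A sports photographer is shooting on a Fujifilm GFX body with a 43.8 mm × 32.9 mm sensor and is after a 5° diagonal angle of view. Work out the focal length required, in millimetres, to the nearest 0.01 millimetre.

627.33 mm

Sensor diagonal = √(43.8² + 32.9²) = √3000.8500 ≈ 54.7800 mm.
From α = 2·arctan(d/2f) we get f = d / (2·tan(α/2)).
With d = 54.7800 mm and α/2 = 2.5°, tan(α/2) ≈ 0.04366, so f ≈ 54.7800 / 0.08732 ≈ 627.3343 mm.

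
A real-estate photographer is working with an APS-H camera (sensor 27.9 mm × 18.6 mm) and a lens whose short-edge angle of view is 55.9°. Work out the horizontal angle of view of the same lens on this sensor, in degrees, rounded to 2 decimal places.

From the short-edge AOV: f = 18.6 / (2·tan(27.95°)) = 18.6 / 1.06118 ≈ 17.5276 mm.
Horizontal AOV = 2·arctan(27.9 / (2 × 17.5276)) = 2·arctan(0.79589) ≈ 77.0316°.

77.03°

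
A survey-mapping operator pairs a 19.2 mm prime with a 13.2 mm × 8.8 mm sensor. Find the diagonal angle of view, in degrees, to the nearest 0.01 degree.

44.89°

Sensor diagonal = √(13.2² + 8.8²) = √251.6800 ≈ 15.8644 mm.
Angle of view α = 2·arctan(d/2f) with d = 15.8644 mm and f = 19.2 mm.
d/2f = 0.41314; arctan(0.41314) ≈ 22.4473°, so α ≈ 44.8946°.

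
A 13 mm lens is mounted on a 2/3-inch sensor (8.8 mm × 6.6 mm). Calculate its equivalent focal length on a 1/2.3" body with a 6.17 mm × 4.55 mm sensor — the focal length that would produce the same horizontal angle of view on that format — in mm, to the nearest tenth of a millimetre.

9.1 mm

Equal angle of view means equal width/f ratio, so f₂ = f₁ · (width₂/width₁) = 13 × 6.17/8.8.
f₂ = 13 × 0.70114 ≈ 9.115 mm.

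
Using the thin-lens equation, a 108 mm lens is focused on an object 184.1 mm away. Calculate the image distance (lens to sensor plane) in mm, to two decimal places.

1/dᵢ = 1/f − 1/dₒ = 1/108 − 1/184.1 = 0.0038274 mm⁻¹.
dᵢ = 1/0.0038274 ≈ 261.2720 mm.

261.27 mm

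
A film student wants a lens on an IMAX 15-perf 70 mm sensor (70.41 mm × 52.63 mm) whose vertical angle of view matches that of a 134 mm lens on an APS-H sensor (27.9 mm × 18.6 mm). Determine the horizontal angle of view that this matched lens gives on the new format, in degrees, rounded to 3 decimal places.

Equal vertical AOV ⇒ f₂ = f₁ · 52.63/18.6 = 134 × 2.82957 ≈ 379.1624 mm.
Horizontal AOV on the new format = 2·arctan(70.41 / (2 × 379.1624)) = 2·arctan(0.09285) ≈ 10.6093°.

10.609°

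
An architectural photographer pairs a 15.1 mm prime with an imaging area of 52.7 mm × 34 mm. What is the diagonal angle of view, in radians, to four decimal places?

Sensor diagonal = √(52.7² + 34²) = √3933.2900 ≈ 62.7159 mm.
Angle of view α = 2·arctan(d/2f) with d = 62.7159 mm and f = 15.1 mm.
d/2f = 2.07669; arctan(2.07669) ≈ 1.1220 rad, so α ≈ 2.2441 rad.

2.2441 rad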